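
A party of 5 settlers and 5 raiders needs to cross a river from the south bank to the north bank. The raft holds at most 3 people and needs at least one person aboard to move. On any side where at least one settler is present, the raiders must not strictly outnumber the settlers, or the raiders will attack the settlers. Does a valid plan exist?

Yes

1. 2 raiders → the north bank.  (the south bank: 5S 3R; the north bank: 0S 2R)
2. 1 raider ← the south bank.  (the south bank: 5S 4R; the north bank: 0S 1R)
3. 3 raiders → the north bank.  (the south bank: 5S 1R; the north bank: 0S 4R)
4. 1 raider ← the south bank.  (the south bank: 5S 2R; the north bank: 0S 3R)
5. 3 settlers → the north bank.  (the south bank: 2S 2R; the north bank: 3S 3R)
6. 1 settler and 1 raider ← the south bank.  (the south bank: 3S 3R; the north bank: 2S 2R)
7. 3 settlers → the north bank.  (the south bank: 0S 3R; the north bank: 5S 2R)
8. 1 raider ← the south bank.  (the south bank: 0S 4R; the north bank: 5S 1R)
9. 2 raiders → the north bank.  (the south bank: 0S 2R; the north bank: 5S 3R)
10. 1 raider ← the south bank.  (the south bank: 0S 3R; the north bank: 5S 2R)
11. 3 raiders → the north bank.  (the south bank: 0S 0R; the north bank: 5S 5R)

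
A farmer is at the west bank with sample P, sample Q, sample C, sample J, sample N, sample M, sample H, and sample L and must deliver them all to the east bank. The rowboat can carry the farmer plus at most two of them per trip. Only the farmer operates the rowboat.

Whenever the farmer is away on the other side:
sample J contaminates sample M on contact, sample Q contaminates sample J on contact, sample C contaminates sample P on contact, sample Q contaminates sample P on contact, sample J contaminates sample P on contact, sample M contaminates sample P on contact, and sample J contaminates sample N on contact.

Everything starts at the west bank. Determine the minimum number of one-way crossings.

Counting alone: the farmer can take at most 2 across per trip to the east bank, so moving all 8 needs at least 4 loaded trips out, with a return between consecutive ones — at least 7 crossings.
The safety rule pushes this higher. Following every safe sequence of crossings, the most of the 8 that can be at the east bank as the rowboat arrives there on crossings 7, 9, 11 is 5, 6, 7 respectively — never all 8.
So no plan with fewer than 13 crossings exists, and this one achieves 13:
1. Farmer goes to the east bank with sample J and sample P.
2. Farmer goes back to the west bank with sample P.
3. Farmer goes to the east bank with sample C and sample P.
4. Farmer goes back to the west bank with sample P.
5. Farmer goes to the east bank with sample H and sample P.
6. Farmer goes back to the west bank with sample P.
7. Farmer goes to the east bank with sample L and sample P.
8. Farmer goes back to the west bank with sample P.
9. Farmer goes to the east bank with sample M and sample Q.
10. Farmer goes back to the west bank with sample J.
11. Farmer goes to the east bank with sample N and sample P.
12. Farmer goes back to the west bank with sample P.
13. Farmer goes to the east bank with sample J and sample P.

13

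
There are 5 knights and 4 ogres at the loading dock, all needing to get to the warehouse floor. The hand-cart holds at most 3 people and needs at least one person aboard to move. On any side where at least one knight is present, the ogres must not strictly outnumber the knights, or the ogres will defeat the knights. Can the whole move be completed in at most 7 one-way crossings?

Yes

Yes — this plan uses 7 crossings (≤ 7):
1. 3 ogres → the warehouse floor.  (the loading dock: 5K 1O; the warehouse floor: 0K 3O)
2. 1 ogre ← the loading dock.  (the loading dock: 5K 2O; the warehouse floor: 0K 2O)
3. 3 knights → the warehouse floor.  (the loading dock: 2K 2O; the warehouse floor: 3K 2O)
4. 1 knight ← the loading dock.  (the loading dock: 3K 2O; the warehouse floor: 2K 2O)
5. 2 knights and 1 ogre → the warehouse floor.  (the loading dock: 1K 1O; the warehouse floor: 4K 3O)
6. 1 knight ← the loading dock.  (the loading dock: 2K 1O; the warehouse floor: 3K 3O)
7. 2 knights and 1 ogre → the warehouse floor.  (the loading dock: 0K 0O; the warehouse floor: 5K 4O)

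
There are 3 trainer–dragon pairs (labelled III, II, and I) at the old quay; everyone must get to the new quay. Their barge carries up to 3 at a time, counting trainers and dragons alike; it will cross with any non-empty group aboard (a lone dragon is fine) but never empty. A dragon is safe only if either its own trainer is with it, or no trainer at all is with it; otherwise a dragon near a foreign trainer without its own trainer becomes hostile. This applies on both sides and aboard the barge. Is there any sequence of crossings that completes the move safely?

1. dragon III and trainer III cross → the new quay.
2. trainer III crosses ← the old quay.
3. trainer I, trainer II, and trainer III cross → the new quay.
4. dragon III crosses ← the old quay.
5. dragon I, dragon II, and dragon III cross → the new quay.

Yes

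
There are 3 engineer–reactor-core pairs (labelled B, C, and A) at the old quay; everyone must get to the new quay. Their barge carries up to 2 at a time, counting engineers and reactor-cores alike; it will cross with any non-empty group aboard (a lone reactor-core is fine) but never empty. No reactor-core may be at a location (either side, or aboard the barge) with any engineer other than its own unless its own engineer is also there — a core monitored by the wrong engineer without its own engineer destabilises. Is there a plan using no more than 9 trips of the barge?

Counting alone: each trip to the new quay takes at most 2 across and each return brings at least 1 back, so after t trips out (and t−1 returns) at most 2t − (t−1) of the 6 are across; that first reaches 6 at t = 5, so at least 9 crossings are needed.
The safety rule pushes this higher. Following every safe sequence of crossings, the most of the 6 that can be at the new quay as the barge arrives there on crossing 9 is 5 — never all 6.
So the move cannot be finished within 9 crossings. (The shortest complete plan takes 11:)
1. engineer B and reactor-core B cross → the new quay.
2. engineer B crosses ← the old quay.
3. reactor-core A and reactor-core C cross → the new quay.
4. reactor-core B crosses ← the old quay.
5. engineer A and engineer C cross → the new quay.
6. engineer C and reactor-core C cross ← the old quay.
7. engineer B and engineer C cross → the new quay.
8. reactor-core A crosses ← the old quay.
9. reactor-core B and reactor-core C cross → the new quay.
10. engineer A crosses ← the old quay.
11. engineer A and reactor-core A cross → the new quay.

No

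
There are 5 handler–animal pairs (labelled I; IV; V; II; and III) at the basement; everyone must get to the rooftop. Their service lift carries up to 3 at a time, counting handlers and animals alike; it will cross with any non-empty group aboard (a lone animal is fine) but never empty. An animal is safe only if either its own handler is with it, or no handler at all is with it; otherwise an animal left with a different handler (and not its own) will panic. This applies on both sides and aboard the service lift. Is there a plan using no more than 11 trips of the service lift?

Yes

Yes — this plan uses 11 crossings (≤ 11):
1. animal I and handler I cross → the rooftop.
2. handler I crosses ← the basement.
3. animal II, animal IV, and animal V cross → the rooftop.
4. animal I crosses ← the basement.
5. handler II, handler IV, and handler V cross → the rooftop.
6. animal IV and handler IV cross ← the basement.
7. handler I, handler III, and handler IV cross → the rooftop.
8. animal V crosses ← the basement.
9. animal I and animal IV cross → the rooftop.
10. animal I crosses ← the basement.
11. animal I, animal III, and animal V cross → the rooftop.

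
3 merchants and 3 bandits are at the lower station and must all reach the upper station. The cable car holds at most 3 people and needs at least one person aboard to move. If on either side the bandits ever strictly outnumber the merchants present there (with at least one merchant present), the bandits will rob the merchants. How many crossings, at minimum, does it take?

Counting alone: each trip to the upper station takes at most 3 across and each return brings at least 1 back, so after t trips out (and t−1 returns) at most 3t − (t−1) of the 6 are across; that first reaches 6 at t = 3, so at least 5 crossings are needed.
The plan below uses exactly 5 crossings, so it is optimal:
1. 2 bandits → the upper station.  (the lower station: 3M 1B; the upper station: 0M 2B)
2. 1 bandit ← the lower station.  (the lower station: 3M 2B; the upper station: 0M 1B)
3. 3 merchants → the upper station.  (the lower station: 0M 2B; the upper station: 3M 1B)
4. 1 bandit ← the lower station.  (the lower station: 0M 3B; the upper station: 3M 0B)
5. 3 bandits → the upper station.  (the lower station: 0M 0B; the upper station: 3M 3B)

5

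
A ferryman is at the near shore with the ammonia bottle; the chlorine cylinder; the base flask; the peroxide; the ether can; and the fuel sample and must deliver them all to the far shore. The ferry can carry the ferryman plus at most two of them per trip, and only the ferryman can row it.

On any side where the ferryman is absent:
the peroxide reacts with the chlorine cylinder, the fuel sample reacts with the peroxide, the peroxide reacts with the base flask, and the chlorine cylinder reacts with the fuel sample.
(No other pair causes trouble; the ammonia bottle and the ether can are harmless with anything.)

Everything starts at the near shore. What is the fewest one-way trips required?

Counting alone: the ferryman can take at most 2 across per trip to the far shore, so moving all 6 needs at least 3 loaded trips out, with a return between consecutive ones — at least 5 crossings.
The safety rule pushes this higher. Following every safe sequence of crossings, the most of the 6 that can be at the far shore as the ferry arrives there on crossings 5, 7 is 4, 5 respectively — never all 6.
So no plan with fewer than 9 crossings exists, and this one achieves 9:
1. Ferryman goes to the far shore with the chlorine cylinder and the peroxide.  [the near shore: the ammonia bottle, the base flask, the ether can, the fuel sample | the far shore: the chlorine cylinder, the peroxide]
2. Ferryman goes back to the near shore with the chlorine cylinder.  [the near shore: the ammonia bottle, the base flask, the chlorine cylinder, the ether can, the fuel sample | the far shore: the peroxide]
3. Ferryman goes to the far shore with the ammonia bottle and the chlorine cylinder.  [the near shore: the base flask, the ether can, the fuel sample | the far shore: the ammonia bottle, the chlorine cylinder, the peroxide]
4. Ferryman goes back to the near shore with the chlorine cylinder.  [the near shore: the base flask, the chlorine cylinder, the ether can, the fuel sample | the far shore: the ammonia bottle, the peroxide]
5. Ferryman goes to the far shore with the base flask and the chlorine cylinder.  [the near shore: the ether can, the fuel sample | the far shore: the ammonia bottle, the base flask, the chlorine cylinder, the peroxide]
6. Ferryman goes back to the near shore with the peroxide.  [the near shore: the ether can, the fuel sample, the peroxide | the far shore: the ammonia bottle, the base flask, the chlorine cylinder]
7. Ferryman goes to the far shore with the ether can and the peroxide.  [the near shore: the fuel sample | the far shore: the ammonia bottle, the base flask, the chlorine cylinder, the ether can, the peroxide]
8. Ferryman goes back to the near shore with the peroxide.  [the near shore: the fuel sample, the peroxide | the far shore: the ammonia bottle, the base flask, the chlorine cylinder, the ether can]
9. Ferryman goes to the far shore with the fuel sample and the peroxide.  [the near shore: — | the far shore: the ammonia bottle, the base flask, the chlorine cylinder, the ether can, the fuel sample, the peroxide]

9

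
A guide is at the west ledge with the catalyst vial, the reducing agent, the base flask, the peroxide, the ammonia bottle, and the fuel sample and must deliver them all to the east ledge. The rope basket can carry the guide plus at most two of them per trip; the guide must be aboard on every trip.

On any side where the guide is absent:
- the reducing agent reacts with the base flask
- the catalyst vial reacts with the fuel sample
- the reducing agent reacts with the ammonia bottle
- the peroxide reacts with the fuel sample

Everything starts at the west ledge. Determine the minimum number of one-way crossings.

Counting alone: the guide can take at most 2 across per trip to the east ledge, so moving all 6 needs at least 3 loaded trips out, with a return between consecutive ones — at least 5 crossings.
The safety rule pushes this higher. Following every safe sequence of crossings, the most of the 6 that can be at the east ledge as the rope basket arrives there on crossing 5 is 5 — never all 6.
So no plan with fewer than 7 crossings exists, and this one achieves 7:
1. Guide goes to the east ledge with the fuel sample and the reducing agent.  [the west ledge: the ammonia bottle, the base flask, the catalyst vial, the peroxide | the east ledge: the fuel sample, the reducing agent]
2. Guide goes back to the west ledge alone.  [the west ledge: the ammonia bottle, the base flask, the catalyst vial, the peroxide | the east ledge: the fuel sample, the reducing agent]
3. Guide goes to the east ledge with the base flask and the catalyst vial.  [the west ledge: the ammonia bottle, the peroxide | the east ledge: the base flask, the catalyst vial, the fuel sample, the reducing agent]
4. Guide goes back to the west ledge with the fuel sample and the reducing agent.  [the west ledge: the ammonia bottle, the fuel sample, the peroxide, the reducing agent | the east ledge: the base flask, the catalyst vial]
5. Guide goes to the east ledge with the ammonia bottle and the peroxide.  [the west ledge: the fuel sample, the reducing agent | the east ledge: the ammonia bottle, the base flask, the catalyst vial, the peroxide]
6. Guide goes back to the west ledge alone.  [the west ledge: the fuel sample, the reducing agent | the east ledge: the ammonia bottle, the base flask, the catalyst vial, the peroxide]
7. Guide goes to the east ledge with the fuel sample and the reducing agent.  [the west ledge: — | the east ledge: the ammonia bottle, the base flask, the catalyst vial, the fuel sample, the peroxide, the reducing agent]

7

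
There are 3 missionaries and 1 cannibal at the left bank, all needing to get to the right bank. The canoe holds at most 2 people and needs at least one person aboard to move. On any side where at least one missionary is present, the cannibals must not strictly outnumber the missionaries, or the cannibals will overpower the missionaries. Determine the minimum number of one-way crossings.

5

Counting alone: each trip to the right bank takes at most 2 across and each return brings at least 1 back, so after t trips out (and t−1 returns) at most 2t − (t−1) of the 4 are across; that first reaches 4 at t = 3, so at least 5 crossings are needed.
The plan below uses exactly 5 crossings, so it is optimal:
1. 1 missionary and 1 cannibal → the right bank.  (the left bank: 2M 0C; the right bank: 1M 1C)
2. 1 cannibal ← the left bank.  (the left bank: 2M 1C; the right bank: 1M 0C)
3. 1 missionary and 1 cannibal → the right bank.  (the left bank: 1M 0C; the right bank: 2M 1C)
4. 1 cannibal ← the left bank.  (the left bank: 1M 1C; the right bank: 2M 0C)
5. 1 missionary and 1 cannibal → the right bank.  (the left bank: 0M 0C; the right bank: 3M 1C)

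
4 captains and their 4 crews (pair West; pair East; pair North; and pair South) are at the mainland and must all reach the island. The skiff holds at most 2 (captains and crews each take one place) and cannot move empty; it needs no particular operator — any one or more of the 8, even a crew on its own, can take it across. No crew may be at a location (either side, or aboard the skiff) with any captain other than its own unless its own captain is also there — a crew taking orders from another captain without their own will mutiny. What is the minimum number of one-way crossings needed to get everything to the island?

impossible

Following every safe sequence of crossings from the start, the most of the 8 that can be at the island as the skiff arrives there on crossings 1, 3, 5 is 2, 3, 4 respectively; the best ever achieved is 4 of 8.
From crossing 7 on, no configuration arises that was not already reachable earlier: only 44 distinct safe configurations (who is on which side, and where the skiff is) can ever be reached, none of them has everyone across, and every continuation just revisits them. So no valid plan exists.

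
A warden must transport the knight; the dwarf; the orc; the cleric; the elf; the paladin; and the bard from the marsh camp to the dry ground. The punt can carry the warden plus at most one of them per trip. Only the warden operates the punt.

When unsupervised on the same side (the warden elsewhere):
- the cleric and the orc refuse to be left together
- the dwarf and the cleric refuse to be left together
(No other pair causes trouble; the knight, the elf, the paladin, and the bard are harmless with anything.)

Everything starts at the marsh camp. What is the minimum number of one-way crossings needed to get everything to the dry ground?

15

Counting alone: the warden can take at most 1 across per trip to the dry ground, so moving all 7 needs at least 7 loaded trips out, with a return between consecutive ones — at least 13 crossings.
The safety rule pushes this higher. Following every safe sequence of crossings, the most of the 7 that can be at the dry ground as the punt arrives there on crossing 13 is 6 — never all 7.
So no plan with fewer than 15 crossings exists, and this one achieves 15:
1. Warden goes to the dry ground with the cleric.  [the marsh camp: the bard, the dwarf, the elf, the knight, the orc, the paladin | the dry ground: the cleric]
2. Warden goes back to the marsh camp alone.  [the marsh camp: the bard, the dwarf, the elf, the knight, the orc, the paladin | the dry ground: the cleric]
3. Warden goes to the dry ground with the knight.  [the marsh camp: the bard, the dwarf, the elf, the orc, the paladin | the dry ground: the cleric, the knight]
4. Warden goes back to the marsh camp alone.  [the marsh camp: the bard, the dwarf, the elf, the orc, the paladin | the dry ground: the cleric, the knight]
5. Warden goes to the dry ground with the dwarf.  [the marsh camp: the bard, the elf, the orc, the paladin | the dry ground: the cleric, the dwarf, the knight]
6. Warden goes back to the marsh camp with the cleric.  [the marsh camp: the bard, the cleric, the elf, the orc, the paladin | the dry ground: the dwarf, the knight]
7. Warden goes to the dry ground with the orc.  [the marsh camp: the bard, the cleric, the elf, the paladin | the dry ground: the dwarf, the knight, the orc]
8. Warden goes back to the marsh camp alone.  [the marsh camp: the bard, the cleric, the elf, the paladin | the dry ground: the dwarf, the knight, the orc]
9. Warden goes to the dry ground with the elf.  [the marsh camp: the bard, the cleric, the paladin | the dry ground: the dwarf, the elf, the knight, the orc]
10. Warden goes back to the marsh camp alone.  [the marsh camp: the bard, the cleric, the paladin | the dry ground: the dwarf, the elf, the knight, the orc]
11. Warden goes to the dry ground with the paladin.  [the marsh camp: the bard, the cleric | the dry ground: the dwarf, the elf, the knight, the orc, the paladin]
12. Warden goes back to the marsh camp alone.  [the marsh camp: the bard, the cleric | the dry ground: the dwarf, the elf, the knight, the orc, the paladin]
13. Warden goes to the dry ground with the bard.  [the marsh camp: the cleric | the dry ground: the bard, the dwarf, the elf, the knight, the orc, the paladin]
14. Warden goes back to the marsh camp alone.  [the marsh camp: the cleric | the dry ground: the bard, the dwarf, the elf, the knight, the orc, the paladin]
15. Warden goes to the dry ground with the cleric.  [the marsh camp: — | the dry ground: the bard, the cleric, the dwarf, the elf, the knight, the orc, the paladin]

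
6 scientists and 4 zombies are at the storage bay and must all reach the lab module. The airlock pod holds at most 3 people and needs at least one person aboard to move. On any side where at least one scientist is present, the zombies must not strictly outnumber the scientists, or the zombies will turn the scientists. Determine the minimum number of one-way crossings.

Counting alone: each trip to the lab module takes at most 3 across and each return brings at least 1 back, so after t trips out (and t−1 returns) at most 3t − (t−1) of the 10 are across; that first reaches 10 at t = 5, so at least 9 crossings are needed.
The plan below uses exactly 9 crossings, so it is optimal:
1. 2 zombies → the lab module.  (the storage bay: 6S 2Z; the lab module: 0S 2Z)
2. 1 zombie ← the storage bay.  (the storage bay: 6S 3Z; the lab module: 0S 1Z)
3. 3 zombies → the lab module.  (the storage bay: 6S 0Z; the lab module: 0S 4Z)
4. 1 zombie ← the storage bay.  (the storage bay: 6S 1Z; the lab module: 0S 3Z)
5. 3 scientists → the lab module.  (the storage bay: 3S 1Z; the lab module: 3S 3Z)
6. 1 zombie ← the storage bay.  (the storage bay: 3S 2Z; the lab module: 3S 2Z)
7. 1 scientist and 2 zombies → the lab module.  (the storage bay: 2S 0Z; the lab module: 4S 4Z)
8. 1 zombie ← the storage bay.  (the storage bay: 2S 1Z; the lab module: 4S 3Z)
9. 2 scientists and 1 zombie → the lab module.  (the storage bay: 0S 0Z; the lab module: 6S 4Z)

9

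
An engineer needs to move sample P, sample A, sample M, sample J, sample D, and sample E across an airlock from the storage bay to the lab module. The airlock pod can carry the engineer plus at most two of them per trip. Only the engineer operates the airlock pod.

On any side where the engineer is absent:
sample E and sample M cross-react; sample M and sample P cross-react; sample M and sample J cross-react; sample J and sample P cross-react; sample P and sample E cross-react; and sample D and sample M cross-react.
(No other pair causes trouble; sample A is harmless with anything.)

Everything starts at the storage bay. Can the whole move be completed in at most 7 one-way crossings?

Counting alone: the engineer can take at most 2 across per trip to the lab module, so moving all 6 needs at least 3 loaded trips out, with a return between consecutive ones — at least 5 crossings.
The safety rule pushes this higher. Following every safe sequence of crossings, the most of the 6 that can be at the lab module as the airlock pod arrives there on crossings 5, 7 is 4, 5 respectively — never all 6.
So the move cannot be finished within 7 crossings. (The shortest complete plan takes 9:)
1. Engineer goes to the lab module with sample M and sample P.
2. Engineer goes back to the storage bay with sample P.
3. Engineer goes to the lab module with sample A and sample P.
4. Engineer goes back to the storage bay with sample P.
5. Engineer goes to the lab module with sample D and sample P.
6. Engineer goes back to the storage bay with sample M.
7. Engineer goes to the lab module with sample E and sample J.
8. Engineer goes back to the storage bay with sample P.
9. Engineer goes to the lab module with sample M and sample P.

No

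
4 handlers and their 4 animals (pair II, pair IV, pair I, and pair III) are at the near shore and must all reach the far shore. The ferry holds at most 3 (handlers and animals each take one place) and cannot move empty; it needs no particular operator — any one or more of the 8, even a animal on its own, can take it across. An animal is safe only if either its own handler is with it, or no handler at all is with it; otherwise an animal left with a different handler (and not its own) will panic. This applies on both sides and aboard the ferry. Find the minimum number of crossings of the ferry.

9

Counting alone: each trip to the far shore takes at most 3 across and each return brings at least 1 back, so after t trips out (and t−1 returns) at most 3t − (t−1) of the 8 are across; that first reaches 8 at t = 4, so at least 7 crossings are needed.
The safety rule pushes this higher. Following every safe sequence of crossings, the most of the 8 that can be at the far shore as the ferry arrives there on crossing 7 is 7 — never all 8.
So no plan with fewer than 9 crossings exists, and this one achieves 9:
1. animal II and handler II cross → the far shore.
2. handler II crosses ← the near shore.
3. animal IV, handler II, and handler IV cross → the far shore.
4. animal II and handler II cross ← the near shore.
5. handler I, handler II, and handler III cross → the far shore.
6. animal IV crosses ← the near shore.
7. animal II and animal IV cross → the far shore.
8. animal II crosses ← the near shore.
9. animal I, animal II, and animal III cross → the far shore.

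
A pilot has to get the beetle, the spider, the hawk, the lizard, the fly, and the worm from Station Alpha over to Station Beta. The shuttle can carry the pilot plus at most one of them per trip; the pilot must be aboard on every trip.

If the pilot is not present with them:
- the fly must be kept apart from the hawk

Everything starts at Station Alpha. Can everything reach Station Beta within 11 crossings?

Yes — this plan uses 11 crossings (≤ 11):
1. Pilot goes to Station Beta with the hawk.
2. Pilot goes back to Station Alpha alone.
3. Pilot goes to Station Beta with the beetle.
4. Pilot goes back to Station Alpha alone.
5. Pilot goes to Station Beta with the spider.
6. Pilot goes back to Station Alpha alone.
7. Pilot goes to Station Beta with the lizard.
8. Pilot goes back to Station Alpha alone.
9. Pilot goes to Station Beta with the worm.
10. Pilot goes back to Station Alpha alone.
11. Pilot goes to Station Beta with the fly.

Yes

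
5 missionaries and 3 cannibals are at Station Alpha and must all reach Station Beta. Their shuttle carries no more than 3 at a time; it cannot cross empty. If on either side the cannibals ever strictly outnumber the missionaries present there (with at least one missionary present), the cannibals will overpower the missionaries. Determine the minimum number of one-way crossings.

7

Counting alone: each trip to Station Beta takes at most 3 across and each return brings at least 1 back, so after t trips out (and t−1 returns) at most 3t − (t−1) of the 8 are across; that first reaches 8 at t = 4, so at least 7 crossings are needed.
The plan below uses exactly 7 crossings, so it is optimal:
1. 2 cannibals → Station Beta.  (Station Alpha: 5M 1C; Station Beta: 0M 2C)
2. 1 cannibal ← Station Alpha.  (Station Alpha: 5M 2C; Station Beta: 0M 1C)
3. 2 missionaries and 1 cannibal → Station Beta.  (Station Alpha: 3M 1C; Station Beta: 2M 2C)
4. 1 cannibal ← Station Alpha.  (Station Alpha: 3M 2C; Station Beta: 2M 1C)
5. 1 missionary and 2 cannibals → Station Beta.  (Station Alpha: 2M 0C; Station Beta: 3M 3C)
6. 1 cannibal ← Station Alpha.  (Station Alpha: 2M 1C; Station Beta: 3M 2C)
7. 2 missionaries and 1 cannibal → Station Beta.  (Station Alpha: 0M 0C; Station Beta: 5M 3C)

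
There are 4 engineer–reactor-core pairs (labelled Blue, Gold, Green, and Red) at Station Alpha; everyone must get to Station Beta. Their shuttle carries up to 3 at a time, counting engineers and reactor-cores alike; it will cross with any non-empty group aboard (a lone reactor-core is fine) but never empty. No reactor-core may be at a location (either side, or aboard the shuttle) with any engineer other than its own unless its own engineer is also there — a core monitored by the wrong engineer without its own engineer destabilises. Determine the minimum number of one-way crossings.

9

Counting alone: each trip to Station Beta takes at most 3 across and each return brings at least 1 back, so after t trips out (and t−1 returns) at most 3t − (t−1) of the 8 are across; that first reaches 8 at t = 4, so at least 7 crossings are needed.
The safety rule pushes this higher. Following every safe sequence of crossings, the most of the 8 that can be at Station Beta as the shuttle arrives there on crossing 7 is 7 — never all 8.
So no plan with fewer than 9 crossings exists, and this one achieves 9:
1. engineer Blue and reactor-core Blue cross → Station Beta.
2. engineer Blue crosses ← Station Alpha.
3. engineer Blue, engineer Gold, and reactor-core Gold cross → Station Beta.
4. engineer Blue and reactor-core Blue cross ← Station Alpha.
5. engineer Blue, engineer Green, and engineer Red cross → Station Beta.
6. reactor-core Gold crosses ← Station Alpha.
7. reactor-core Blue and reactor-core Gold cross → Station Beta.
8. reactor-core Blue crosses ← Station Alpha.
9. reactor-core Blue, reactor-core Green, and reactor-core Red cross → Station Beta.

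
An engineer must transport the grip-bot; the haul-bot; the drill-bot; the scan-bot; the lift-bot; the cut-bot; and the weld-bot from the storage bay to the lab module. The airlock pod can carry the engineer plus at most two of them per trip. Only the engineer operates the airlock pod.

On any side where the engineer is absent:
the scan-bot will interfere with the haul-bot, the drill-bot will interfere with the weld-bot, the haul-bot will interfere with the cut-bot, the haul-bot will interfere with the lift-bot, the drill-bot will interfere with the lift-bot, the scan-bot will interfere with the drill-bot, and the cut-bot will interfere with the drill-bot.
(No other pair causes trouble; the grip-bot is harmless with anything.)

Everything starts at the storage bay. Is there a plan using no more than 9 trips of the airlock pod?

Yes

Yes — this plan uses 9 crossings (≤ 9):
1. Engineer goes to the lab module with the drill-bot and the haul-bot.
2. Engineer goes back to the storage bay alone.
3. Engineer goes to the lab module with the grip-bot.
4. Engineer goes back to the storage bay alone.
5. Engineer goes to the lab module with the lift-bot and the scan-bot.
6. Engineer goes back to the storage bay with the drill-bot and the haul-bot.
7. Engineer goes to the lab module with the cut-bot and the weld-bot.
8. Engineer goes back to the storage bay alone.
9. Engineer goes to the lab module with the drill-bot and the haul-bot.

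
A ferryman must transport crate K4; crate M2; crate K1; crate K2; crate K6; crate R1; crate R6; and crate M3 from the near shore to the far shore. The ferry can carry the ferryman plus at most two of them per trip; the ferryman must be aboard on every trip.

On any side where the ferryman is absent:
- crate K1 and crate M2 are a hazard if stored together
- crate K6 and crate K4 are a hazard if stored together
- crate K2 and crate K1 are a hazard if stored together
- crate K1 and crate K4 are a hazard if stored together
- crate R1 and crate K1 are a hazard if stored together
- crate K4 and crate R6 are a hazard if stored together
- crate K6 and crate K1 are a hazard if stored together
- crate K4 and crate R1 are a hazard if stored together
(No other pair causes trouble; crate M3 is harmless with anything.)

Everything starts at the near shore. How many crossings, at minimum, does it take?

Counting alone: the ferryman can take at most 2 across per trip to the far shore, so moving all 8 needs at least 4 loaded trips out, with a return between consecutive ones — at least 7 crossings.
The safety rule pushes this higher. Following every safe sequence of crossings, the most of the 8 that can be at the far shore as the ferry arrives there on crossings 7, 9, 11 is 5, 6, 7 respectively — never all 8.
So no plan with fewer than 13 crossings exists, and this one achieves 13:
1. Ferryman goes to the far shore with crate K1 and crate K4.  [the near shore: crate K2, crate K6, crate M2, crate M3, crate R1, crate R6 | the far shore: crate K1, crate K4]
2. Ferryman goes back to the near shore with crate K4.  [the near shore: crate K2, crate K4, crate K6, crate M2, crate M3, crate R1, crate R6 | the far shore: crate K1]
3. Ferryman goes to the far shore with crate K4 and crate M2.  [the near shore: crate K2, crate K6, crate M3, crate R1, crate R6 | the far shore: crate K1, crate K4, crate M2]
4. Ferryman goes back to the near shore with crate K1.  [the near shore: crate K1, crate K2, crate K6, crate M3, crate R1, crate R6 | the far shore: crate K4, crate M2]
5. Ferryman goes to the far shore with crate K1 and crate K2.  [the near shore: crate K6, crate M3, crate R1, crate R6 | the far shore: crate K1, crate K2, crate K4, crate M2]
6. Ferryman goes back to the near shore with crate K1.  [the near shore: crate K1, crate K6, crate M3, crate R1, crate R6 | the far shore: crate K2, crate K4, crate M2]
7. Ferryman goes to the far shore with crate K1 and crate M3.  [the near shore: crate K6, crate R1, crate R6 | the far shore: crate K1, crate K2, crate K4, crate M2, crate M3]
8. Ferryman goes back to the near shore with crate K1.  [the near shore: crate K1, crate K6, crate R1, crate R6 | the far shore: crate K2, crate K4, crate M2, crate M3]
9. Ferryman goes to the far shore with crate K6 and crate R1.  [the near shore: crate K1, crate R6 | the far shore: crate K2, crate K4, crate K6, crate M2, crate M3, crate R1]
10. Ferryman goes back to the near shore with crate K4.  [the near shore: crate K1, crate K4, crate R6 | the far shore: crate K2, crate K6, crate M2, crate M3, crate R1]
11. Ferryman goes to the far shore with crate K4 and crate R6.  [the near shore: crate K1 | the far shore: crate K2, crate K4, crate K6, crate M2, crate M3, crate R1, crate R6]
12. Ferryman goes back to the near shore with crate K4.  [the near shore: crate K1, crate K4 | the far shore: crate K2, crate K6, crate M2, crate M3, crate R1, crate R6]
13. Ferryman goes to the far shore with crate K1 and crate K4.  [the near shore: — | the far shore: crate K1, crate K2, crate K4, crate K6, crate M2, crate M3, crate R1, crate R6]

13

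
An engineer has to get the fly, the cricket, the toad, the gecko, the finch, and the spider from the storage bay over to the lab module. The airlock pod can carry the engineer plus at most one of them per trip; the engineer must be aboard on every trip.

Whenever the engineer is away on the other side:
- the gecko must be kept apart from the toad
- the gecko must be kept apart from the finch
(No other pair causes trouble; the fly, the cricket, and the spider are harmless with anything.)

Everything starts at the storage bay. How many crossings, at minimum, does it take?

13

Counting alone: the engineer can take at most 1 across per trip to the lab module, so moving all 6 needs at least 6 loaded trips out, with a return between consecutive ones — at least 11 crossings.
The safety rule pushes this higher. Following every safe sequence of crossings, the most of the 6 that can be at the lab module as the airlock pod arrives there on crossing 11 is 5 — never all 6.
So no plan with fewer than 13 crossings exists, and this one achieves 13:
1. Engineer goes to the lab module with the gecko.
2. Engineer goes back to the storage bay alone.
3. Engineer goes to the lab module with the fly.
4. Engineer goes back to the storage bay alone.
5. Engineer goes to the lab module with the cricket.
6. Engineer goes back to the storage bay alone.
7. Engineer goes to the lab module with the toad.
8. Engineer goes back to the storage bay with the gecko.
9. Engineer goes to the lab module with the finch.
10. Engineer goes back to the storage bay alone.
11. Engineer goes to the lab module with the spider.
12. Engineer goes back to the storage bay alone.
13. Engineer goes to the lab module with the gecko.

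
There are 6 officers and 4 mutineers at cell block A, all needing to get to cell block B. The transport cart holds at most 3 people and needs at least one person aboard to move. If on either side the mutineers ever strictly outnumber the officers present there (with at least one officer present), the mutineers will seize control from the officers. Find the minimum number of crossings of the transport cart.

9

Counting alone: each trip to cell block B takes at most 3 across and each return brings at least 1 back, so after t trips out (and t−1 returns) at most 3t − (t−1) of the 10 are across; that first reaches 10 at t = 5, so at least 9 crossings are needed.
The plan below uses exactly 9 crossings, so it is optimal:
1. 2 mutineers → cell block B.  (cell block A: 6O 2M; cell block B: 0O 2M)
2. 1 mutineer ← cell block A.  (cell block A: 6O 3M; cell block B: 0O 1M)
3. 3 mutineers → cell block B.  (cell block A: 6O 0M; cell block B: 0O 4M)
4. 1 mutineer ← cell block A.  (cell block A: 6O 1M; cell block B: 0O 3M)
5. 3 officers → cell block B.  (cell block A: 3O 1M; cell block B: 3O 3M)
6. 1 mutineer ← cell block A.  (cell block A: 3O 2M; cell block B: 3O 2M)
7. 1 officer and 2 mutineers → cell block B.  (cell block A: 2O 0M; cell block B: 4O 4M)
8. 1 mutineer ← cell block A.  (cell block A: 2O 1M; cell block B: 4O 3M)
9. 2 officers and 1 mutineer → cell block B.  (cell block A: 0O 0M; cell block B: 6O 4M)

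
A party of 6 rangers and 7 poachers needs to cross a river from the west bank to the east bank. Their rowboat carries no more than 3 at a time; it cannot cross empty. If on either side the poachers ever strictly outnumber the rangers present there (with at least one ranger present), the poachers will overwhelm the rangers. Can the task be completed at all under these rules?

No

The poachers already outnumber the rangers at the west bank before anyone moves, so the starting position itself is disallowed.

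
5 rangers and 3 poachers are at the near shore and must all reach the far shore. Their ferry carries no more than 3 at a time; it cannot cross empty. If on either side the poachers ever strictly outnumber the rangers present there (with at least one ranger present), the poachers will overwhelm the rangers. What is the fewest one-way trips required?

7

Counting alone: each trip to the far shore takes at most 3 across and each return brings at least 1 back, so after t trips out (and t−1 returns) at most 3t − (t−1) of the 8 are across; that first reaches 8 at t = 4, so at least 7 crossings are needed.
The plan below uses exactly 7 crossings, so it is optimal:
1. 2 poachers → the far shore.  (the near shore: 5R 1P; the far shore: 0R 2P)
2. 1 poacher ← the near shore.  (the near shore: 5R 2P; the far shore: 0R 1P)
3. 2 rangers and 1 poacher → the far shore.  (the near shore: 3R 1P; the far shore: 2R 2P)
4. 1 poacher ← the near shore.  (the near shore: 3R 2P; the far shore: 2R 1P)
5. 1 ranger and 2 poachers → the far shore.  (the near shore: 2R 0P; the far shore: 3R 3P)
6. 1 poacher ← the near shore.  (the near shore: 2R 1P; the far shore: 3R 2P)
7. 2 rangers and 1 poacher → the far shore.  (the near shore: 0R 0P; the far shore: 5R 3P)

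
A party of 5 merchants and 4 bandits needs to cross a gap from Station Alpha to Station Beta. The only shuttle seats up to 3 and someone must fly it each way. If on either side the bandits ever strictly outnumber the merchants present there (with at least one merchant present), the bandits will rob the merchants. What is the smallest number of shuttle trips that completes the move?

7

Counting alone: each trip to Station Beta takes at most 3 across and each return brings at least 1 back, so after t trips out (and t−1 returns) at most 3t − (t−1) of the 9 are across; that first reaches 9 at t = 4, so at least 7 crossings are needed.
The plan below uses exactly 7 crossings, so it is optimal:
1. 3 bandits → Station Beta.  (Station Alpha: 5M 1B; Station Beta: 0M 3B)
2. 1 bandit ← Station Alpha.  (Station Alpha: 5M 2B; Station Beta: 0M 2B)
3. 3 merchants → Station Beta.  (Station Alpha: 2M 2B; Station Beta: 3M 2B)
4. 1 merchant ← Station Alpha.  (Station Alpha: 3M 2B; Station Beta: 2M 2B)
5. 2 merchants and 1 bandit → Station Beta.  (Station Alpha: 1M 1B; Station Beta: 4M 3B)
6. 1 merchant ← Station Alpha.  (Station Alpha: 2M 1B; Station Beta: 3M 3B)
7. 2 merchants and 1 bandit → Station Beta.  (Station Alpha: 0M 0B; Station Beta: 5M 4B)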